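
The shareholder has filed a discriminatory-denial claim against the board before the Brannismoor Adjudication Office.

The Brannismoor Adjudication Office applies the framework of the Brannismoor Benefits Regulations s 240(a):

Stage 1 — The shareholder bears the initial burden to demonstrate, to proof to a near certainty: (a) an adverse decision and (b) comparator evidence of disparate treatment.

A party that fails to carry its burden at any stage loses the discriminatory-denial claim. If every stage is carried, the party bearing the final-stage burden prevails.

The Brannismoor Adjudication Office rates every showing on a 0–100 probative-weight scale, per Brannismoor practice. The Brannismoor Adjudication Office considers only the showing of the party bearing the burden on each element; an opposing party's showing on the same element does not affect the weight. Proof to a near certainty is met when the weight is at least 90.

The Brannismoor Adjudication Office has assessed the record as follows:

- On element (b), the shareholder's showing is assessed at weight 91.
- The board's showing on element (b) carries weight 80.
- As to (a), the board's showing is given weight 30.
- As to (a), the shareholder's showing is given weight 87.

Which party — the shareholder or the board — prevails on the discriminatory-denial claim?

At Stage 1 the shareholder must meet proof to a near certainty (weight is at least 90): on (a) the weight is 87 (the board's 30 is given no effect), < 90, so (a) does not meet the standard; on (b) the weight is 91 (the board's 80 is given no effect), ≥ 90, so (b) meets the standard.
  The shareholder does not carry Stage 1.
So the board prevails.

board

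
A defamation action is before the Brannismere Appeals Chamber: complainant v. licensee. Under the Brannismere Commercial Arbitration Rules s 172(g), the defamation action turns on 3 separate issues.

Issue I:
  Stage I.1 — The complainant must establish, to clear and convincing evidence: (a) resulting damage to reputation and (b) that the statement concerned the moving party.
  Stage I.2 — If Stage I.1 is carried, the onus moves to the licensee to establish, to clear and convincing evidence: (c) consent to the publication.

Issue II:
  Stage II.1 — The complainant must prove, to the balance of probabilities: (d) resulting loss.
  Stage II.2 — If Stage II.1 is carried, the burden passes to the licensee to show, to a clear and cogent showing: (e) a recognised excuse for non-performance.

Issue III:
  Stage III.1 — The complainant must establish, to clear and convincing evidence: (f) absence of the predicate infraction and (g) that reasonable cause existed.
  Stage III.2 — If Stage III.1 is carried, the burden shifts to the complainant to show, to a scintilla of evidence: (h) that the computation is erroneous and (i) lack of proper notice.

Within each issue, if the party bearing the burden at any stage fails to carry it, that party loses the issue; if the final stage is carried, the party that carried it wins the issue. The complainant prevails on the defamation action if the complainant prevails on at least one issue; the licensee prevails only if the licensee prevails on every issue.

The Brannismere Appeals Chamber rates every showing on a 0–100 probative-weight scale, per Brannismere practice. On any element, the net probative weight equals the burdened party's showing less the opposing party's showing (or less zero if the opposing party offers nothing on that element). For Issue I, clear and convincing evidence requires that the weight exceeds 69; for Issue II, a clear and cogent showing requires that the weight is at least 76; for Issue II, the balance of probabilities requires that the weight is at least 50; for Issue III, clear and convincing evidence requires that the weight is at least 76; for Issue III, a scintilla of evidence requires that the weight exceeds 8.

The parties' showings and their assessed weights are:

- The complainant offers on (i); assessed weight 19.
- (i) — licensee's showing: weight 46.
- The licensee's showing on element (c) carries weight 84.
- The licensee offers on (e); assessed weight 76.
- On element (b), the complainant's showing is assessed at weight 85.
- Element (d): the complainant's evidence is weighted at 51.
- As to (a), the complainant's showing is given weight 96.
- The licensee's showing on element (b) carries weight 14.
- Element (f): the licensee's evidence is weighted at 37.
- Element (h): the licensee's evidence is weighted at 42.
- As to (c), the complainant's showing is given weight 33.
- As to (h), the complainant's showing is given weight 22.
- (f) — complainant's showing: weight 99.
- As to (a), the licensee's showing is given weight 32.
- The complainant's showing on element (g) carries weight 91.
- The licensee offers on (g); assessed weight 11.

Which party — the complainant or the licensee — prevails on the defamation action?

— Issue I —
At Stage I.1 the complainant must meet clear and convincing evidence (weight exceeds 69): on (a) the weight is 96 less the opposing 32 gives net 64, which does not exceed 69, so (a) does not meet the standard; on (b) the weight is 85 less the opposing 14 gives net 71, which does exceed 69, so (b) meets the standard.
  The complainant does not carry Stage I.1.
The licensee prevails on this issue.
— Issue II —
Stage II.1 — burden on complainant; standard: the balance of probabilities (weight is at least 50).
    (d): 51 ≥ 50 [met]
  All elements met. The burden passes to the licensee.
Stage II.2 — burden on licensee; standard: a clear and cogent showing (weight is at least 76).
    (e): 76 ≥ 76 [met]
  All elements met at the final stage.
Every stage carried; the licensee prevails on this issue.
— Issue III —
Stage III.1 — burden on complainant; standard: clear and convincing evidence (weight is at least 76).
    (f): 99 − 37 = 62 < 76 [not met]
    (g): 91 − 11 = 80 ≥ 76 [met]
  The complainant does not carry Stage III.1.
The licensee prevails on this issue.
Per-issue: Issue I → licensee; Issue II → licensee; Issue III → licensee. The complainant must prevail on at least one issue; overall, the licensee prevails.

licensee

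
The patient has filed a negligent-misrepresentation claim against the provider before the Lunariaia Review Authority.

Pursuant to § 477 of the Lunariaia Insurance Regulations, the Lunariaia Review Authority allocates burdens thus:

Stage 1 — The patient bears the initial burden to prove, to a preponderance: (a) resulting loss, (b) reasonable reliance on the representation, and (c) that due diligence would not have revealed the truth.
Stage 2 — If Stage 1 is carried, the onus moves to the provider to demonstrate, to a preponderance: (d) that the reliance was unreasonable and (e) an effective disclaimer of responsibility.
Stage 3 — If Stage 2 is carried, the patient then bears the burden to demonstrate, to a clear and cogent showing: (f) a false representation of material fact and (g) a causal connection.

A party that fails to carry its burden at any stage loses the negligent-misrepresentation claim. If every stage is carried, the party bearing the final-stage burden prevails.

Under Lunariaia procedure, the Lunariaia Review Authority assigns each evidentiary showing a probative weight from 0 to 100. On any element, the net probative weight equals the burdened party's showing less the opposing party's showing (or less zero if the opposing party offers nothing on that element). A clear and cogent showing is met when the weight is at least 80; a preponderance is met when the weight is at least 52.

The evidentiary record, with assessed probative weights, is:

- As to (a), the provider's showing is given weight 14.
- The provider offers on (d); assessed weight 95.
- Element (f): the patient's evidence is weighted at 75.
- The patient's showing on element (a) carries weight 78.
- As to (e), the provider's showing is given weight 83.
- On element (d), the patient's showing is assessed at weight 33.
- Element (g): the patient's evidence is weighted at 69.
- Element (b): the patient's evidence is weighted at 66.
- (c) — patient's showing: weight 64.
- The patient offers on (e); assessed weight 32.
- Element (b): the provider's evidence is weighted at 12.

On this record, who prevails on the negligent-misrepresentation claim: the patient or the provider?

Stage 1 (patient, a preponderance, weight is at least 52): (a) net 78−14=64 ≥ 52 — meets; (b) net 66−12=54 ≥ 52 — meets; (c) 64 ≥ 52 — meets.
  All elements met. The burden passes to the provider.
Stage 2 (provider, a preponderance, weight is at least 52): (d) net 95−33=62 ≥ 52 — meets; (e) net 83−32=51 < 52 — fails.
  Not every element is met, so the provider fails to carry Stage 2.
The patient prevails.

patient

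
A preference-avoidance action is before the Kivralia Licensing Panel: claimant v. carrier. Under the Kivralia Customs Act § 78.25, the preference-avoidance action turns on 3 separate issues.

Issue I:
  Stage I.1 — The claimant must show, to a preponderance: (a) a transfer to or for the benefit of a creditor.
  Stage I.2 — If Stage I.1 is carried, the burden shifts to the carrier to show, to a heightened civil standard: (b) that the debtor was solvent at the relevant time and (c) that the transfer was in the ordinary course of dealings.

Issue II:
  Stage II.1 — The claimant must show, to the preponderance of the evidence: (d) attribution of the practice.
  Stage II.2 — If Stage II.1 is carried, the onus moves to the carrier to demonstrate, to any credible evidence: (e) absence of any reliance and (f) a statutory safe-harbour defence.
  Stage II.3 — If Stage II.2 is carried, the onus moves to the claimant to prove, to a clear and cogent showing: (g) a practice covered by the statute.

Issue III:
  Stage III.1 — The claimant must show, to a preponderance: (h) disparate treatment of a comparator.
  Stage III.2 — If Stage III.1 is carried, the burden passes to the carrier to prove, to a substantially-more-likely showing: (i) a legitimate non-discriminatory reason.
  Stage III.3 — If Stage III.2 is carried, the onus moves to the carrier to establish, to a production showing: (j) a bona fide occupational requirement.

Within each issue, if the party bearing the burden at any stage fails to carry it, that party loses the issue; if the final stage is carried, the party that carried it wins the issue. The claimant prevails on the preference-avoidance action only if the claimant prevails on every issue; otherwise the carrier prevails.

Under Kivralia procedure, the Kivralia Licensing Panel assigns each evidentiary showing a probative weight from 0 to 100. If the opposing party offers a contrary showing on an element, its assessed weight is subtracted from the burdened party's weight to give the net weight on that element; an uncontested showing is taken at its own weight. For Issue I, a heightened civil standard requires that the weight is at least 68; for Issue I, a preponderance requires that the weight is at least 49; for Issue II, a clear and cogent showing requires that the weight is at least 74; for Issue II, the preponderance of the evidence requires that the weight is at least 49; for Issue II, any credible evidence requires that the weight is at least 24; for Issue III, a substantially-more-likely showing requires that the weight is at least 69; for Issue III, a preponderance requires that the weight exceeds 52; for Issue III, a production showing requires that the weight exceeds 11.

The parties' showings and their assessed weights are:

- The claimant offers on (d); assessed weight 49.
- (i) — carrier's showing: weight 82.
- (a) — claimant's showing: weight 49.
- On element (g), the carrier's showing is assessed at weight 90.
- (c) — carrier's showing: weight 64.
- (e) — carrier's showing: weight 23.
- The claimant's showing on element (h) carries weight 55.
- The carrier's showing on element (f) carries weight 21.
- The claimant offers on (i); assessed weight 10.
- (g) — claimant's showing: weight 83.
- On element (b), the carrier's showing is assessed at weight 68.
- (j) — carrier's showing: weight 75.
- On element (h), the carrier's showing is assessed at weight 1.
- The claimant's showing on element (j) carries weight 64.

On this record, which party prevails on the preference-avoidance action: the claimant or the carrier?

claimant

— Issue I —
At Stage I.1 the claimant must meet a preponderance (weight is at least 49): on (a) the weight is 49, which does reach 49, so (a) meets the standard.
  Stage I.1 carried; the burden shifts to the carrier.
At Stage I.2 the carrier must meet a heightened civil standard (weight is at least 68): on (b) the weight is 68, ≥ 68, so (b) meets the standard; on (c) the weight is 64, which does not reach 68, so (c) does not meet the standard.
  Stage I.2 not carried; the carrier fails its burden.
The analysis ends at Stage I.2; the claimant prevails on this issue.
— Issue II —
Stage II.1 — burden on claimant; standard: the preponderance of the evidence (weight is at least 49).
    (d): 49 ≥ 49 [met]
  Stage II.1 carried; the burden shifts to the carrier.
Stage II.2 — burden on carrier; standard: any credible evidence (weight is at least 24).
    (e): 23 < 24 [not met]
    (f): 21 < 24 [not met]
  The carrier does not carry Stage II.2.
So the claimant prevails on this issue.
— Issue III —
Stage III.1 (claimant, a preponderance, weight exceeds 52): (h) net 55−1=54 > 52 — meets.
  All elements met. The burden passes to the carrier.
Stage III.2 (carrier, a substantially-more-likely showing, weight is at least 69): (i) net 82−10=72 ≥ 69 — meets.
  Stage III.2 carried; the burden remains with the carrier.
Stage III.3 (carrier, a production showing, weight exceeds 11): (j) net 75−64=11 ≤ 11 — fails.
  Not every element is met, so the carrier fails to carry Stage III.3.
The analysis ends at Stage III.3; the claimant prevails on this issue.
Per-issue: Issue I → claimant; Issue II → claimant; Issue III → claimant. The claimant must prevail on every issue; overall, the claimant prevails.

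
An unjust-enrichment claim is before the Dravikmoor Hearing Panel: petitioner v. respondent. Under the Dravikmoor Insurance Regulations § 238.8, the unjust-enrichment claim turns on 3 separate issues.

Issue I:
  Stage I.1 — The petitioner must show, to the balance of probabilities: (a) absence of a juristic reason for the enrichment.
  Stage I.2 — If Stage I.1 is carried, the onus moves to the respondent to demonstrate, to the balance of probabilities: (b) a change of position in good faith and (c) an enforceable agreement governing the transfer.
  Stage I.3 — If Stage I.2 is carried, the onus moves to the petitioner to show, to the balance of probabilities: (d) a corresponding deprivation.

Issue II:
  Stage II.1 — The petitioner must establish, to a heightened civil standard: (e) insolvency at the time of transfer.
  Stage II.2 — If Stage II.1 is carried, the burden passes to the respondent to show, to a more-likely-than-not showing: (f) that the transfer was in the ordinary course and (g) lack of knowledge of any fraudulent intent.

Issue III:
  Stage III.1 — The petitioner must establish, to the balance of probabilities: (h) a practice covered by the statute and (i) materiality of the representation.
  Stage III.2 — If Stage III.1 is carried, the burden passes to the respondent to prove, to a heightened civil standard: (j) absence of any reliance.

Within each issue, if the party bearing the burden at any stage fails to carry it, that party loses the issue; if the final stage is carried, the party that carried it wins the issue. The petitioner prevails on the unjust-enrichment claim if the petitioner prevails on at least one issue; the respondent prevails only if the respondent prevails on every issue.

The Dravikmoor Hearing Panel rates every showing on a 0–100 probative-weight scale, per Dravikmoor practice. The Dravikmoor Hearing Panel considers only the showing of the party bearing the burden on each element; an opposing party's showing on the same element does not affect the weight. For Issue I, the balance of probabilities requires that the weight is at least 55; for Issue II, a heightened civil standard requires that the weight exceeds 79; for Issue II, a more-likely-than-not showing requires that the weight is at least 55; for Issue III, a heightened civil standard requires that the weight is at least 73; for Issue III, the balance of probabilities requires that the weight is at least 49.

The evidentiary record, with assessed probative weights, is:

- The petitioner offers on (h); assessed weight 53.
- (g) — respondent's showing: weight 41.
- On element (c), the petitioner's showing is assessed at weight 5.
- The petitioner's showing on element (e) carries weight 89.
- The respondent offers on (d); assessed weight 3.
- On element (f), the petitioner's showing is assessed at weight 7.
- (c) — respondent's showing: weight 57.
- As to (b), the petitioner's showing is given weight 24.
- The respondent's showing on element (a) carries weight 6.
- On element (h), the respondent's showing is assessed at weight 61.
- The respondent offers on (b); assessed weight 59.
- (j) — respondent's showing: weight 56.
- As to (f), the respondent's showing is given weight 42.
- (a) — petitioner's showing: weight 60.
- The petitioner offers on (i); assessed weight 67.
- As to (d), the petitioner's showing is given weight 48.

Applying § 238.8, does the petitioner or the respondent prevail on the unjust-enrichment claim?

petitioner

— Issue I —
At Stage I.1 the petitioner must meet the balance of probabilities (weight is at least 55): on (a) the weight is 60 (the respondent's 6 is given no effect), ≥ 55, so (a) meets the standard.
  All elements met. The burden passes to the respondent.
At Stage I.2 the respondent must meet the balance of probabilities (weight is at least 55): on (b) the weight is 59 (the petitioner's 24 is given no effect), which does reach 55, so (b) meets the standard; on (c) the weight is 57 (the petitioner's 5 is given no effect), ≥ 55, so (c) meets the standard.
  Stage I.2 is satisfied; the onus moves to the petitioner.
At Stage I.3 the petitioner must meet the balance of probabilities (weight is at least 55): on (d) the weight is 48 (the respondent's 3 is given no effect), which does not reach 55, so (d) does not meet the standard.
  Stage I.3 not carried; the petitioner fails its burden.
The analysis ends at Stage I.3; the respondent prevails on this issue.
— Issue II —
Stage II.1 (petitioner, a heightened civil standard, weight exceeds 79): (e) 89 > 79 — meets.
  Stage II.1 is satisfied; the onus moves to the respondent.
Stage II.2 (respondent, a more-likely-than-not showing, weight is at least 55): (f) 42 (petitioner's 7 disregarded) < 55 — fails; (g) 41 < 55 — fails.
  The respondent does not carry Stage II.2.
So the petitioner prevails on this issue.
— Issue III —
Stage III.1 (petitioner, the balance of probabilities, weight is at least 49): (h) 53 (respondent's 61 disregarded) ≥ 49 — meets; (i) 67 ≥ 49 — meets.
  The petitioner carries Stage III.1; the respondent now bears the burden.
Stage III.2 (respondent, a heightened civil standard, weight is at least 73): (j) 56 < 73 — fails.
  Stage III.2 not carried; the respondent fails its burden.
The petitioner prevails on this issue.
Per-issue: Issue I → respondent; Issue II → petitioner; Issue III → petitioner. The petitioner must prevail on at least one issue; overall, the petitioner prevails.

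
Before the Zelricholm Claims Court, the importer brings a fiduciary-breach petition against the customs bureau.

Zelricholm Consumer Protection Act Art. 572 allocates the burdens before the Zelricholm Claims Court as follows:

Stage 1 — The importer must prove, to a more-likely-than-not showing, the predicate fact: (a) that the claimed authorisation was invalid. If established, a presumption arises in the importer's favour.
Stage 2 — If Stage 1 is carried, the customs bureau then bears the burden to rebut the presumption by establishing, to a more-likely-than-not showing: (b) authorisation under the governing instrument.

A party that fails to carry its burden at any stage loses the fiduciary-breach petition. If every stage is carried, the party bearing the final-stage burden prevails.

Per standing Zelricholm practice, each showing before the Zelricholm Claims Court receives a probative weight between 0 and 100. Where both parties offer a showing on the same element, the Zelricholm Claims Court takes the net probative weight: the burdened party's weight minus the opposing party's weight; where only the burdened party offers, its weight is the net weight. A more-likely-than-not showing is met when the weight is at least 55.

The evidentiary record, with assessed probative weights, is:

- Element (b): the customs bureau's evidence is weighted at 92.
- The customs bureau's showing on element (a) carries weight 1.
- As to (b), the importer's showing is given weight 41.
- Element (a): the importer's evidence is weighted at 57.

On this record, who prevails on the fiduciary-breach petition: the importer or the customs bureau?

importer

Stage 1 (importer, a more-likely-than-not showing, weight is at least 55): (a) net 57−1=56 ≥ 55 — meets.
  All elements met. The burden passes to the customs bureau.
Stage 2 (customs bureau, a more-likely-than-not showing, weight is at least 55): (b) net 92−41=51 < 55 — fails.
  The customs bureau does not carry Stage 2.
The analysis ends at Stage 2; the importer prevails.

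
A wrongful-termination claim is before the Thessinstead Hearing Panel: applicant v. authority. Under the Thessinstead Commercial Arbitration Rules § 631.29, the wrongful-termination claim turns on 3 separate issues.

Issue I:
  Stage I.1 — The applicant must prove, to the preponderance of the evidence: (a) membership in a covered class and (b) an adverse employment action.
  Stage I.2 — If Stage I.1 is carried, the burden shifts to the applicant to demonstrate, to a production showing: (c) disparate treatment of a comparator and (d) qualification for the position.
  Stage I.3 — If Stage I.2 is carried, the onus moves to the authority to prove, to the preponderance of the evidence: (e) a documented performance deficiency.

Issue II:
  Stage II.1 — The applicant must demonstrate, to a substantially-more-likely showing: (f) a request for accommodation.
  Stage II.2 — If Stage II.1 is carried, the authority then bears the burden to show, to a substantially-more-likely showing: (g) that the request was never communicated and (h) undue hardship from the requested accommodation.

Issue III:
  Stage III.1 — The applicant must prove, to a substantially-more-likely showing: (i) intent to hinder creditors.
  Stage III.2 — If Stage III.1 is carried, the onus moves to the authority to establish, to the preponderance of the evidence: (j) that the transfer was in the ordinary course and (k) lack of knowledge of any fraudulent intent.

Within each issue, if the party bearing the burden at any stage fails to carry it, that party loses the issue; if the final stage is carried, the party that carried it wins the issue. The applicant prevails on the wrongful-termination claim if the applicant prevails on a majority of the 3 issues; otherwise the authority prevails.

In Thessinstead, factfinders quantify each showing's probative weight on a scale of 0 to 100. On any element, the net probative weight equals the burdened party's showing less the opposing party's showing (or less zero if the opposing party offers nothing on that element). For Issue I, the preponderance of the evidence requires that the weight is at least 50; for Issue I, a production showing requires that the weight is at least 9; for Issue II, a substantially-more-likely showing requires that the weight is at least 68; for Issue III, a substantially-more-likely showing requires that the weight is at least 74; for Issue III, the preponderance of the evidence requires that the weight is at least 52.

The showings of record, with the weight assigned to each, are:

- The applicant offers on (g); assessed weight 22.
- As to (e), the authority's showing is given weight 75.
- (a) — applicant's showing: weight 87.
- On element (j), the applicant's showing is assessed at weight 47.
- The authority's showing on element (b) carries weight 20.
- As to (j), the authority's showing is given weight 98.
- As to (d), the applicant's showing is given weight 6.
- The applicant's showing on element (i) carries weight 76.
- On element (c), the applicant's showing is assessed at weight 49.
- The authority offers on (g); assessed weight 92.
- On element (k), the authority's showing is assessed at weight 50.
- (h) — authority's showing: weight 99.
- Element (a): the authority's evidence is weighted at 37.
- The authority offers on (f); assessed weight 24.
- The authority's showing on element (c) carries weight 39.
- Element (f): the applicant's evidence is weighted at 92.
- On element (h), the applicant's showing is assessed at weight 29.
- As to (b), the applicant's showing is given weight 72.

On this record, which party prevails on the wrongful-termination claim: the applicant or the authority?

— Issue I —
Stage I.1 — burden on applicant; standard: the preponderance of the evidence (weight is at least 50).
    (a): 87 − 37 = 50 ≥ 50 [met]
    (b): 72 − 20 = 52 ≥ 50 [met]
  Stage I.1 is satisfied; the applicant continues to bear the burden.
Stage I.2 — burden on applicant; standard: a production showing (weight is at least 9).
    (c): 49 − 39 = 10 ≥ 9 [met]
    (d): 6 < 9 [not met]
  Not every element is met, so the applicant fails to carry Stage I.2.
So the authority prevails on this issue.
— Issue II —
At Stage II.1 the applicant must meet a substantially-more-likely showing (weight is at least 68): on (f) the weight is 92 less the opposing 24 gives net 68, ≥ 68, so (f) meets the standard.
  The applicant carries Stage II.1; the authority now bears the burden.
At Stage II.2 the authority must meet a substantially-more-likely showing (weight is at least 68): on (g) the weight is 92 less the opposing 22 gives net 70, which does reach 68, so (g) meets the standard; on (h) the weight is 99 less the opposing 29 gives net 70, ≥ 68, so (h) meets the standard.
  Stage II.2 carried; the final stage is satisfied.
Every stage carried; the authority prevails on this issue.
— Issue III —
Stage III.1 (applicant, a substantially-more-likely showing, weight is at least 74): (i) 76 ≥ 74 — meets.
  Stage III.1 is satisfied; the onus moves to the authority.
Stage III.2 (authority, the preponderance of the evidence, weight is at least 52): (j) net 98−47=51 < 52 — fails; (k) 50 < 52 — fails.
  Stage III.2 not carried; the authority fails its burden.
So the applicant prevails on this issue.
Per-issue: Issue I → authority; Issue II → authority; Issue III → applicant. The applicant must prevail on a majority of issues; overall, the authority prevails.

authority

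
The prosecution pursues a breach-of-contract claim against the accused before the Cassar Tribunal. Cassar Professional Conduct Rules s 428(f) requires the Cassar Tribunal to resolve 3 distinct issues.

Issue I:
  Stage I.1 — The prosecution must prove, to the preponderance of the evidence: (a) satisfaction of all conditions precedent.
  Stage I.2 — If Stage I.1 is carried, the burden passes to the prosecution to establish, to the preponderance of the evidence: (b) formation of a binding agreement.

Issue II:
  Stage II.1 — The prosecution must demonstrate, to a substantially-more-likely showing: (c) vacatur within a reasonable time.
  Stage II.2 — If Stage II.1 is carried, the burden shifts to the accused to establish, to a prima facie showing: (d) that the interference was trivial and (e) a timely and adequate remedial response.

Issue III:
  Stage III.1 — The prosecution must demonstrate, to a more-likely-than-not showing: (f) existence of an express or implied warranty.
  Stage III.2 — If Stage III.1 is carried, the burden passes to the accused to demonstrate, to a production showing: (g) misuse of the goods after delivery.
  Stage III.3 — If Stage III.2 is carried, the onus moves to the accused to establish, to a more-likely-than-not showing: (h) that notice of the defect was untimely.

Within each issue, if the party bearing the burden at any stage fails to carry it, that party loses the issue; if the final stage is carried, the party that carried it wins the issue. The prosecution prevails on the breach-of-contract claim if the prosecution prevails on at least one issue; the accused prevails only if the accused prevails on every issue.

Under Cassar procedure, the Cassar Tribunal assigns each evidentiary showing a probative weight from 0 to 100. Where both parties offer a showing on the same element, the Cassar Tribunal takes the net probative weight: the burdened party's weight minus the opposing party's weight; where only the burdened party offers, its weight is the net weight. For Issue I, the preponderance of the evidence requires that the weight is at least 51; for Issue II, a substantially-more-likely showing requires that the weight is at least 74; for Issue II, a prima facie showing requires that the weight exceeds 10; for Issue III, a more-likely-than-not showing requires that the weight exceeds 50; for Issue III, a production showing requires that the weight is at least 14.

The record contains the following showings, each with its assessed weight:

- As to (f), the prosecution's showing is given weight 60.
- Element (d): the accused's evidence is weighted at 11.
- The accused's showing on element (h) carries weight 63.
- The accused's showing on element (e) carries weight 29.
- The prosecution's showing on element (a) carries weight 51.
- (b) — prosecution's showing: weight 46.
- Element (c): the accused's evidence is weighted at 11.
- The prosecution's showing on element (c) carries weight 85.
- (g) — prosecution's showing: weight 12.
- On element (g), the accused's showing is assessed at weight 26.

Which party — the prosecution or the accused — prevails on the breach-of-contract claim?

— Issue I —
Stage I.1 (prosecution, the preponderance of the evidence, weight is at least 51): (a) 51 ≥ 51 — meets.
  Stage I.1 carried; the burden remains with the prosecution.
Stage I.2 (prosecution, the preponderance of the evidence, weight is at least 51): (b) 46 < 51 — fails.
  The prosecution does not carry Stage I.2.
The accused prevails on this issue.
— Issue II —
Stage II.1 (prosecution, a substantially-more-likely showing, weight is at least 74): (c) net 85−11=74 ≥ 74 — meets.
  All elements met. The burden passes to the accused.
Stage II.2 (accused, a prima facie showing, weight exceeds 10): (d) 11 > 10 — meets; (e) 29 > 10 — meets.
  All elements met at the final stage.
With every stage satisfied, the accused prevails on this issue.
— Issue III —
At Stage III.1 the prosecution must meet a more-likely-than-not showing (weight exceeds 50): on (f) the weight is 60, which does exceed 50, so (f) meets the standard.
  The prosecution carries Stage III.1; the accused now bears the burden.
At Stage III.2 the accused must meet a production showing (weight is at least 14): on (g) the weight is 26 less the opposing 12 gives net 14, ≥ 14, so (g) meets the standard.
  Stage III.2 is satisfied; the accused continues to bear the burden.
At Stage III.3 the accused must meet a more-likely-than-not showing (weight exceeds 50): on (h) the weight is 63, > 50, so (h) meets the standard.
  The accused carries the last stage.
All stages carried — the accused prevails on this issue.
Per-issue: Issue I → accused; Issue II → accused; Issue III → accused. The prosecution must prevail on at least one issue; overall, the accused prevails.

accused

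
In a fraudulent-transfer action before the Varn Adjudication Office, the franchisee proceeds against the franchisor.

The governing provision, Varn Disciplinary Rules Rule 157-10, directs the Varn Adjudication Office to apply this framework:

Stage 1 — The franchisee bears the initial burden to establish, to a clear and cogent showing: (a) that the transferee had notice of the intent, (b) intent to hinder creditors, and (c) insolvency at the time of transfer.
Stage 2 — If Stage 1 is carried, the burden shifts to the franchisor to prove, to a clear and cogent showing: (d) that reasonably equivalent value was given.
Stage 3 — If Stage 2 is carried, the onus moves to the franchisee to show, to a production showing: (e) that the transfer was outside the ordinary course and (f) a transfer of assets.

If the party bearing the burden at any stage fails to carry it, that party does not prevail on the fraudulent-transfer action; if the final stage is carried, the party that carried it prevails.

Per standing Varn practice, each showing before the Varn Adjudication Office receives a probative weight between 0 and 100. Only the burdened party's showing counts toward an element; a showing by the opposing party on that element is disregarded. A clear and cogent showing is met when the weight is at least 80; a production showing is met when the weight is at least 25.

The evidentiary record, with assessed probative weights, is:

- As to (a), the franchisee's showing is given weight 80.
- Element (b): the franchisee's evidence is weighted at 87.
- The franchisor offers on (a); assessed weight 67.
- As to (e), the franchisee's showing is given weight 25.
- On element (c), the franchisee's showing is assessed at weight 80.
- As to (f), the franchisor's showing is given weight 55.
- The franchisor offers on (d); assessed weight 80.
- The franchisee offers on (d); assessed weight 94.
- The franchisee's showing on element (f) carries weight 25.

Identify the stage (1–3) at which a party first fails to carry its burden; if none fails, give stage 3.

stage 3

Stage 1 — burden on franchisee; standard: a clear and cogent showing (weight is at least 80).
    (a): 80 (franchisor's 67 disregarded) ≥ 80 [met]
    (b): 87 ≥ 80 [met]
    (c): 80 ≥ 80 [met]
  Stage 1 is satisfied; the onus moves to the franchisor.
Stage 2 — burden on franchisor; standard: a clear and cogent showing (weight is at least 80).
    (d): 80 (franchisee's 94 disregarded) ≥ 80 [met]
  All elements met. The burden passes to the franchisee.
Stage 3 — burden on franchisee; standard: a production showing (weight is at least 25).
    (e): 25 ≥ 25 [met]
    (f): 25 (franchisor's 55 disregarded) ≥ 25 [met]
  Stage 3 carried; the final stage is satisfied.
Every stage carried; the franchisee prevails.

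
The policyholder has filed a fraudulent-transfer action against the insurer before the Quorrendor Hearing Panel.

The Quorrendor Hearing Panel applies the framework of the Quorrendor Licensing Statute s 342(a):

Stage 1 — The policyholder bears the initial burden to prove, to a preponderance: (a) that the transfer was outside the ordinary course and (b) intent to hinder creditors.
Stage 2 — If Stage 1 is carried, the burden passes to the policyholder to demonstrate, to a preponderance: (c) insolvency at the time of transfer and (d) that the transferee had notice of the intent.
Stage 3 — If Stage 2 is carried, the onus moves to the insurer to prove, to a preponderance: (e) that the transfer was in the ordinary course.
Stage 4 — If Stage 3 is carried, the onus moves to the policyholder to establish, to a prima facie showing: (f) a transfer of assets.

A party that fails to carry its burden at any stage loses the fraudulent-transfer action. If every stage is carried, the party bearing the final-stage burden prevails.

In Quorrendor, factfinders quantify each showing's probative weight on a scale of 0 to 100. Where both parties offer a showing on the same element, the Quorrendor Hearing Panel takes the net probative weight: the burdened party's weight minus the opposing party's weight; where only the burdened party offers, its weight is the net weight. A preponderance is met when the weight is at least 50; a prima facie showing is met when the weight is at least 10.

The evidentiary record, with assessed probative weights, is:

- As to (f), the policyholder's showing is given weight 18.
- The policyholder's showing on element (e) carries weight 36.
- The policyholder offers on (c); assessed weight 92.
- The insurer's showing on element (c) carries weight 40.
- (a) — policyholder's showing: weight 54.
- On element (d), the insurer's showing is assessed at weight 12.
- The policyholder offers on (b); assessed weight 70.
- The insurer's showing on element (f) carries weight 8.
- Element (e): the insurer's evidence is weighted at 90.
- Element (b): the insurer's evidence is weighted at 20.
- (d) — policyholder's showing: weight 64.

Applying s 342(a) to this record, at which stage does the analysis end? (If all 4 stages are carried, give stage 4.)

stage 4

Stage 1 — burden on policyholder; standard: a preponderance (weight is at least 50).
    (a): 54 ≥ 50 [met]
    (b): 70 − 20 = 50 ≥ 50 [met]
  Stage 1 carried; the burden remains with the policyholder.
Stage 2 — burden on policyholder; standard: a preponderance (weight is at least 50).
    (c): 92 − 40 = 52 ≥ 50 [met]
    (d): 64 − 12 = 52 ≥ 50 [met]
  The policyholder carries Stage 2; the insurer now bears the burden.
Stage 3 — burden on insurer; standard: a preponderance (weight is at least 50).
    (e): 90 − 36 = 54 ≥ 50 [met]
  All elements met. The burden passes to the policyholder.
Stage 4 — burden on policyholder; standard: a prima facie showing (weight is at least 10).
    (f): 18 − 8 = 10 ≥ 10 [met]
  All elements met at the final stage.
Every stage carried; the policyholder prevails.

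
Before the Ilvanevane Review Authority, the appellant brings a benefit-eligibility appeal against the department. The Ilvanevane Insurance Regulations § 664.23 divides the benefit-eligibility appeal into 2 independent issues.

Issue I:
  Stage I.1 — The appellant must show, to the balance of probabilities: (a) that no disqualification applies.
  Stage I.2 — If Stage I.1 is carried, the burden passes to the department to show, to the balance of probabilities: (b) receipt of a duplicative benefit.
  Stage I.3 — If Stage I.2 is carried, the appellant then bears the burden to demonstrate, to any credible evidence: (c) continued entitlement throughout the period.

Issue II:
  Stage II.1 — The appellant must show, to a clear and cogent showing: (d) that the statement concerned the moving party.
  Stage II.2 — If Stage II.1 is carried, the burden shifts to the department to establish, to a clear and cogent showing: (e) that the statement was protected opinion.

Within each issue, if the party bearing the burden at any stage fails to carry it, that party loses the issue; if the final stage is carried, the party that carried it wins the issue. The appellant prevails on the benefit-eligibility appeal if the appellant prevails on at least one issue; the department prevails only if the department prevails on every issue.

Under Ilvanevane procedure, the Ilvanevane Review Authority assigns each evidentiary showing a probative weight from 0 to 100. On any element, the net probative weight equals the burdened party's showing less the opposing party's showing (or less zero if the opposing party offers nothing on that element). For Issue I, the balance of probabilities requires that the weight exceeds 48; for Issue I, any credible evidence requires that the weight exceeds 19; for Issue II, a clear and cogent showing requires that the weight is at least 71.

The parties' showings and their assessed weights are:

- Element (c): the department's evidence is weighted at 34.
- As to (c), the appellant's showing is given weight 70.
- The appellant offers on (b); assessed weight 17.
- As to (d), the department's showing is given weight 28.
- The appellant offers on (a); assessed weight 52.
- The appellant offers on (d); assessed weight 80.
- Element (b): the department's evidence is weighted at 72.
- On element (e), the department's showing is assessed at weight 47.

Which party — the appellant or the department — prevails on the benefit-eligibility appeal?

— Issue I —
Stage I.1 — burden on appellant; standard: the balance of probabilities (weight exceeds 48).
    (a): 52 > 48 [met]
  All elements met. The burden passes to the department.
Stage I.2 — burden on department; standard: the balance of probabilities (weight exceeds 48).
    (b): 72 − 17 = 55 > 48 [met]
  The department carries Stage I.2; the appellant now bears the burden.
Stage I.3 — burden on appellant; standard: any credible evidence (weight exceeds 19).
    (c): 70 − 34 = 36 > 19 [met]
  Stage I.3 carried; the final stage is satisfied.
All stages carried — the appellant prevails on this issue.
— Issue II —
Stage II.1 (appellant, a clear and cogent showing, weight is at least 71): (d) net 80−28=52 < 71 — fails.
  Not every element is met, so the appellant fails to carry Stage II.1.
The department prevails on this issue.
Per-issue: Issue I → appellant; Issue II → department. The appellant must prevail on at least one issue; overall, the appellant prevails.

appellant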